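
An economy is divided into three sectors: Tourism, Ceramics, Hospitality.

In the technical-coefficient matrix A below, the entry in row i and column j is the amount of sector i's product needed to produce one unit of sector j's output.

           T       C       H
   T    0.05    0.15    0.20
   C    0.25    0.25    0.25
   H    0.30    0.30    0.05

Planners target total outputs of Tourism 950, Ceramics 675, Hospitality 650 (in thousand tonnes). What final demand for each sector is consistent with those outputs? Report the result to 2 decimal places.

d_T = 671.25, d_C = 106.25, d_H = 130.00

I − A =
  [   0.95    -0.15    -0.20]
  [  -0.25     0.75    -0.25]
  [  -0.30    -0.30     0.95]
d = (I − A) x:
  d_T = (+0.95)·950 + (-0.15)·675 + (-0.20)·650 = 671.25
  d_C = (-0.25)·950 + (+0.75)·675 + (-0.25)·650 = 106.25
  d_H = (-0.30)·950 + (-0.30)·675 + (+0.95)·650 = 130.00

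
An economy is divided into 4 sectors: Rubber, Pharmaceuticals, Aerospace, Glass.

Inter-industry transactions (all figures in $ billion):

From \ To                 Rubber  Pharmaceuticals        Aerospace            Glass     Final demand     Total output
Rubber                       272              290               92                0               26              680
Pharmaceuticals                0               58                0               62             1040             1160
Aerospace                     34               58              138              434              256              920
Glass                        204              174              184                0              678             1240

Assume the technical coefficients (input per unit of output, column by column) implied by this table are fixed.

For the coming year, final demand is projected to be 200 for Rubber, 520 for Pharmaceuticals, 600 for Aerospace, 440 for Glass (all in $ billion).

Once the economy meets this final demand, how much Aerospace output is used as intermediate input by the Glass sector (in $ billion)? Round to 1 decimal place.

z_34 = 351.9

Technical coefficients a_ij = z_ij / X_j:
  a_11 = 272/680 = 0.40, a_21 = 0/680 = 0.00, a_31 = 34/680 = 0.05, a_41 = 204/680 = 0.30
  a_12 = 290/1160 = 0.25, a_22 = 58/1160 = 0.05, a_32 = 58/1160 = 0.05, a_42 = 174/1160 = 0.15
  a_13 = 92/920 = 0.10, a_23 = 0/920 = 0.00, a_33 = 138/920 = 0.15, a_43 = 184/920 = 0.20
  a_14 = 0/1240 = 0.00, a_24 = 62/1240 = 0.05, a_34 = 434/1240 = 0.35, a_44 = 0/1240 = 0.00
I − A =
  [   0.60    -0.25    -0.10     0.00]
  [   0.00     0.95     0.00    -0.05]
  [  -0.05    -0.05     0.85    -0.35]
  [  -0.30    -0.15    -0.20     1.00]
Compute the cofactors C_ij = (−1)^(i+j)·(3×3 minor ij) of I−A; the adjugate is their transpose:
adj(I−A) = Cᵀ =
  [ 0.734125   0.205250   0.096750   0.044125]
  [ 0.013250   0.452500   0.007500   0.025250]
  [ 0.147625   0.100250   0.561750   0.201625]
  [ 0.251750   0.149500   0.142500   0.479750]
det(I−A) = Σ_j (I−A)_1j·C_1j = (0.60)(0.734125) + (-0.25)(0.013250) + (-0.10)(0.147625) + (0.00)(0.251750) = 0.4224
(I − A)⁻¹ = adj(I−A) / det(I−A) ≈
  [   1.7380     0.4859     0.2290     0.1045]
  [   0.0314     1.0713     0.0178     0.0598]
  [   0.3495     0.2373     1.3299     0.4773]
  [   0.5960     0.3539     0.3374     1.1358]
First solve x = (I − A)⁻¹ d = adj(I−A)·d / det(I−A); in particular x_4 = (0.251750·200 + 0.149500·520 + 0.142500·600 + 0.479750·440) / 0.4224 = 424.68 / 0.4224 ≈ 1005.398.
Intermediate flow from 3 to 4: z_34 = a_34 · x_4 = 0.35 × 424.68 / 0.4224 = 148.638 / 0.4224 ≈ 351.9.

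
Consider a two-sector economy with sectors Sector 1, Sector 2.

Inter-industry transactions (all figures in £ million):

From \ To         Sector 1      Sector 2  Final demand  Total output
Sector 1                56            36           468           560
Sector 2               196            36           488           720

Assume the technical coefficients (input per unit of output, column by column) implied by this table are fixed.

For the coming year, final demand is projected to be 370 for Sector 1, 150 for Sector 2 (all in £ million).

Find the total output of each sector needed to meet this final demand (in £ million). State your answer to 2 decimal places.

Technical coefficients a_ij = z_ij / X_j:
  a_11 = 56/560 = 0.10, a_21 = 196/560 = 0.35
  a_12 = 36/720 = 0.05, a_22 = 36/720 = 0.05
I − A =
  [   0.90    -0.05]
  [  -0.35     0.95]
det(I−A) = (0.90)(0.95) − (-0.05)(-0.35) = 0.8375
adj(I−A) = [[0.95, 0.05], [0.35, 0.90]]
(I − A)⁻¹ = adj(I−A) / det(I−A) ≈
  [   1.1343     0.0597]
  [   0.4179     1.0746]
x = (I − A)⁻¹ d = adj(I−A)·d / det(I−A), with det(I−A) = 0.8375:
  x_1 = (0.95·370 + 0.05·150) / 0.8375 = 359.00 / 0.8375 ≈ 428.66
  x_2 = (0.35·370 + 0.90·150) / 0.8375 = 264.50 / 0.8375 ≈ 315.82

x_1 = 428.66, x_2 = 315.82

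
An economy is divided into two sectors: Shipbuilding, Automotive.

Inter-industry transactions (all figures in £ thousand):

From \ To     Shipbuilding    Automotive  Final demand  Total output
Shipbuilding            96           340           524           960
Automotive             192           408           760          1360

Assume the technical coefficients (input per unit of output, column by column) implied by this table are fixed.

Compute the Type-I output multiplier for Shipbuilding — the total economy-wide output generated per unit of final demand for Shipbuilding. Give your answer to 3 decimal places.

m_S = 1.552

Technical coefficients a_ij = z_ij / X_j:
  a_SS = 96/960 = 0.10, a_AS = 192/960 = 0.20
  a_SA = 340/1360 = 0.25, a_AA = 408/1360 = 0.30
I − A =
  [   0.90    -0.25]
  [  -0.20     0.70]
det(I−A) = (0.90)(0.70) − (-0.25)(-0.20) = 0.5800
adj(I−A) = [[0.70, 0.25], [0.20, 0.90]]
(I − A)⁻¹ = adj(I−A) / det(I−A) ≈
  [   1.2069     0.4310]
  [   0.3448     1.5517]
The output multiplier for sector j is the column-j sum of the Leontief inverse (I − A)⁻¹ = adj(I−A) / det(I−A).
Column S of adj(I−A): (0.70, 0.20); det(I−A) = 0.5800.
m_S = (0.70 + 0.20) / 0.5800 = 0.90 / 0.5800 ≈ 1.552.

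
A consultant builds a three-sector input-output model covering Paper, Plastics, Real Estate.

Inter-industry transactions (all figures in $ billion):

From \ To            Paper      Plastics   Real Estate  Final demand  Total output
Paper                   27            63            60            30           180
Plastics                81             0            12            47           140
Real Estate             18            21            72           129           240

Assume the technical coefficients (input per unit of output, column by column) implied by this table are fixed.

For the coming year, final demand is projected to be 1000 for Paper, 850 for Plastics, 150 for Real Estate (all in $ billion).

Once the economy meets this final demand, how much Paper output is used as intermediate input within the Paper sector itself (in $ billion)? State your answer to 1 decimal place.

z_11 = 384.7

Technical coefficients a_ij = z_ij / X_j:
  a_11 = 27/180 = 0.15, a_21 = 81/180 = 0.45, a_31 = 18/180 = 0.10
  a_12 = 63/140 = 0.45, a_22 = 0/140 = 0.00, a_32 = 21/140 = 0.15
  a_13 = 60/240 = 0.25, a_23 = 12/240 = 0.05, a_33 = 72/240 = 0.30
I − A =
  [   0.85    -0.45    -0.25]
  [  -0.45     1.00    -0.05]
  [  -0.10    -0.15     0.70]
Cofactors of I−A, C_ij = (−1)^(i+j)·(minor ij) (rows/columns in the sector order above):
  C_11 = (1.00)(0.70) − (-0.05)(-0.15) = 0.6925
  C_12 = −[(-0.45)(0.70) − (-0.05)(-0.10)] = 0.3200
  C_13 = (-0.45)(-0.15) − (1.00)(-0.10) = 0.1675
  C_21 = −[(-0.45)(0.70) − (-0.25)(-0.15)] = 0.3525
  C_22 = (0.85)(0.70) − (-0.25)(-0.10) = 0.5700
  C_23 = −[(0.85)(-0.15) − (-0.45)(-0.10)] = 0.1725
  C_31 = (-0.45)(-0.05) − (-0.25)(1.00) = 0.2725
  C_32 = −[(0.85)(-0.05) − (-0.25)(-0.45)] = 0.1550
  C_33 = (0.85)(1.00) − (-0.45)(-0.45) = 0.6475
det(I−A) = Σ_j (I−A)_1j·C_1j = (0.85)(0.6925) + (-0.45)(0.3200) + (-0.25)(0.1675) = 0.40275
adj(I−A) = Cᵀ =
  [ 0.6925   0.3525   0.2725]
  [ 0.3200   0.5700   0.1550]
  [ 0.1675   0.1725   0.6475]
(I − A)⁻¹ = adj(I−A) / det(I−A) ≈
  [   1.7194     0.8752     0.6766]
  [   0.7945     1.4153     0.3849]
  [   0.4159     0.4283     1.6077]
First solve x = (I − A)⁻¹ d = adj(I−A)·d / det(I−A); in particular x_1 = (0.6925·1000 + 0.3525·850 + 0.2725·150) / 0.40275 = 1033.00 / 0.40275 ≈ 2564.867.
Intermediate flow from 1 to 1: z_11 = a_11 · x_1 = 0.15 × 1033.00 / 0.40275 = 154.95 / 0.40275 ≈ 384.7.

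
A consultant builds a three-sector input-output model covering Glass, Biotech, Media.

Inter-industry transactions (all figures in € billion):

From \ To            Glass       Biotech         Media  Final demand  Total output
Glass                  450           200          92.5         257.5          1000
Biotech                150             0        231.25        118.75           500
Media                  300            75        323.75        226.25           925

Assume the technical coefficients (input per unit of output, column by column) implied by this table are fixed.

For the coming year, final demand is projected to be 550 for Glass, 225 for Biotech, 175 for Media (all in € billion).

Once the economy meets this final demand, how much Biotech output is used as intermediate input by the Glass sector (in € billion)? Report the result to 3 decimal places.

Technical coefficients a_ij = z_ij / X_j:
  a_11 = 450/1000 = 0.45, a_21 = 150/1000 = 0.15, a_31 = 300/1000 = 0.30
  a_12 = 200/500 = 0.40, a_22 = 0/500 = 0.00, a_32 = 75/500 = 0.15
  a_13 = 92.5/925 = 0.10, a_23 = 231.25/925 = 0.25, a_33 = 323.75/925 = 0.35
I − A =
  [   0.55    -0.40    -0.10]
  [  -0.15     1.00    -0.25]
  [  -0.30    -0.15     0.65]
Cofactors of I−A, C_ij = (−1)^(i+j)·(minor ij) (rows/columns in the sector order above):
  C_11 = (1.00)(0.65) − (-0.25)(-0.15) = 0.6125
  C_12 = −[(-0.15)(0.65) − (-0.25)(-0.30)] = 0.1725
  C_13 = (-0.15)(-0.15) − (1.00)(-0.30) = 0.3225
  C_21 = −[(-0.40)(0.65) − (-0.10)(-0.15)] = 0.2750
  C_22 = (0.55)(0.65) − (-0.10)(-0.30) = 0.3275
  C_23 = −[(0.55)(-0.15) − (-0.40)(-0.30)] = 0.2025
  C_31 = (-0.40)(-0.25) − (-0.10)(1.00) = 0.2000
  C_32 = −[(0.55)(-0.25) − (-0.10)(-0.15)] = 0.1525
  C_33 = (0.55)(1.00) − (-0.40)(-0.15) = 0.4900
det(I−A) = Σ_j (I−A)_1j·C_1j = (0.55)(0.6125) + (-0.40)(0.1725) + (-0.10)(0.3225) = 0.235625
adj(I−A) = Cᵀ =
  [ 0.6125   0.2750   0.2000]
  [ 0.1725   0.3275   0.1525]
  [ 0.3225   0.2025   0.4900]
(I − A)⁻¹ = adj(I−A) / det(I−A) ≈
  [   2.5995     1.1671     0.8488]
  [   0.7321     1.3899     0.6472]
  [   1.3687     0.8594     2.0796]
First solve x = (I − A)⁻¹ d = adj(I−A)·d / det(I−A); in particular x_1 = (0.6125·550 + 0.2750·225 + 0.2000·175) / 0.235625 = 433.75 / 0.235625 ≈ 1840.84881.
Intermediate flow from 2 to 1: z_21 = a_21 · x_1 = 0.15 × 433.75 / 0.235625 = 65.0625 / 0.235625 ≈ 276.127.

z_21 = 276.127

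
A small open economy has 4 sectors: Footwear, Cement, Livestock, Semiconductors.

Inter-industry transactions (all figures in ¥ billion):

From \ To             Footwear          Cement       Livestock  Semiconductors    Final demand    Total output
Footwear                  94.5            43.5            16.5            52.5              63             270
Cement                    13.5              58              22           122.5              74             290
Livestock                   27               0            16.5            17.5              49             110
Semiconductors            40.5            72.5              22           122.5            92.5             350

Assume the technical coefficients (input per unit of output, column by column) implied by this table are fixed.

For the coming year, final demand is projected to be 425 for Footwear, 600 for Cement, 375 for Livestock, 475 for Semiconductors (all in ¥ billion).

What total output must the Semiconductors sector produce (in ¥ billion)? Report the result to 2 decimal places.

Technical coefficients a_ij = z_ij / X_j:
  a_11 = 94.5/270 = 0.35, a_21 = 13.5/270 = 0.05, a_31 = 27/270 = 0.10, a_41 = 40.5/270 = 0.15
  a_12 = 43.5/290 = 0.15, a_22 = 58/290 = 0.20, a_32 = 0/290 = 0.00, a_42 = 72.5/290 = 0.25
  a_13 = 16.5/110 = 0.15, a_23 = 22/110 = 0.20, a_33 = 16.5/110 = 0.15, a_43 = 22/110 = 0.20
  a_14 = 52.5/350 = 0.15, a_24 = 122.5/350 = 0.35, a_34 = 17.5/350 = 0.05, a_44 = 122.5/350 = 0.35
I − A =
  [   0.65    -0.15    -0.15    -0.15]
  [  -0.05     0.80    -0.20    -0.35]
  [  -0.10     0.00     0.85    -0.05]
  [  -0.15    -0.25    -0.20     0.65]
Compute the cofactors C_ij = (−1)^(i+j)·(3×3 minor ij) of I−A; the adjugate is their transpose:
adj(I−A) = Cᵀ =
  [ 0.357125   0.115125   0.126375   0.154125]
  [ 0.093250   0.319625   0.139750   0.204375]
  [ 0.049875   0.022750   0.248500   0.042875]
  [ 0.133625   0.156500   0.159375   0.420625]
det(I−A) = Σ_j (I−A)_1j·C_1j = (0.65)(0.357125) + (-0.15)(0.093250) + (-0.15)(0.049875) + (-0.15)(0.133625) = 0.19061875
(I − A)⁻¹ = adj(I−A) / det(I−A) ≈
  [   1.8735     0.6040     0.6630     0.8086]
  [   0.4892     1.6768     0.7331     1.0722]
  [   0.2616     0.1193     1.3036     0.2249]
  [   0.7010     0.8210     0.8361     2.2066]
x = (I − A)⁻¹ d = adj(I−A)·d / det(I−A), with det(I−A) = 0.19061875:
  x_1 = (0.357125·425 + 0.115125·600 + 0.126375·375 + 0.154125·475) / 0.19061875 = 341.453125 / 0.19061875 ≈ 1791.29
  x_2 = (0.093250·425 + 0.319625·600 + 0.139750·375 + 0.204375·475) / 0.19061875 = 380.890625 / 0.19061875 ≈ 1998.18
  x_3 = (0.049875·425 + 0.022750·600 + 0.248500·375 + 0.042875·475) / 0.19061875 = 148.40 / 0.19061875 ≈ 778.52
  x_4 = (0.133625·425 + 0.156500·600 + 0.159375·375 + 0.420625·475) / 0.19061875 = 410.253125 / 0.19061875 ≈ 2152.22

x_4 = 2152.22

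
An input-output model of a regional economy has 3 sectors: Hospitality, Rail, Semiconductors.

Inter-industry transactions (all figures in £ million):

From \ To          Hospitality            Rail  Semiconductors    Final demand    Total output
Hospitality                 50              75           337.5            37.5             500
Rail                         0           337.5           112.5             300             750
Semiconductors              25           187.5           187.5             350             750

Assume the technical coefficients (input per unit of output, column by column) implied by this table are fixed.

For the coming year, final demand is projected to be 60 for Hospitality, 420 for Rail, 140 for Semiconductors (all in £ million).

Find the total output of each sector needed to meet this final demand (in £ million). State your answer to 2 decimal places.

x_H = 425.43, x_R = 904.51, x_S = 516.53

Technical coefficients a_ij = z_ij / X_j:
  a_HH = 50/500 = 0.10, a_RH = 0/500 = 0.00, a_SH = 25/500 = 0.05
  a_HR = 75/750 = 0.10, a_RR = 337.5/750 = 0.45, a_SR = 187.5/750 = 0.25
  a_HS = 337.5/750 = 0.45, a_RS = 112.5/750 = 0.15, a_SS = 187.5/750 = 0.25
I − A =
  [   0.90    -0.10    -0.45]
  [   0.00     0.55    -0.15]
  [  -0.05    -0.25     0.75]
Cofactors of I−A, C_ij = (−1)^(i+j)·(minor ij) (rows/columns in the sector order above):
  C_11 = (0.55)(0.75) − (-0.15)(-0.25) = 0.3750
  C_12 = −[(0.00)(0.75) − (-0.15)(-0.05)] = 0.0075
  C_13 = (0.00)(-0.25) − (0.55)(-0.05) = 0.0275
  C_21 = −[(-0.10)(0.75) − (-0.45)(-0.25)] = 0.1875
  C_22 = (0.90)(0.75) − (-0.45)(-0.05) = 0.6525
  C_23 = −[(0.90)(-0.25) − (-0.10)(-0.05)] = 0.2300
  C_31 = (-0.10)(-0.15) − (-0.45)(0.55) = 0.2625
  C_32 = −[(0.90)(-0.15) − (-0.45)(0.00)] = 0.1350
  C_33 = (0.90)(0.55) − (-0.10)(0.00) = 0.4950
det(I−A) = Σ_j (I−A)_1j·C_1j = (0.90)(0.3750) + (-0.10)(0.0075) + (-0.45)(0.0275) = 0.324375
adj(I−A) = Cᵀ =
  [ 0.3750   0.1875   0.2625]
  [ 0.0075   0.6525   0.1350]
  [ 0.0275   0.2300   0.4950]
(I − A)⁻¹ = adj(I−A) / det(I−A) ≈
  [   1.1561     0.5780     0.8092]
  [   0.0231     2.0116     0.4162]
  [   0.0848     0.7091     1.5260]
x = (I − A)⁻¹ d = adj(I−A)·d / det(I−A), with det(I−A) = 0.324375:
  x_H = (0.3750·60 + 0.1875·420 + 0.2625·140) / 0.324375 = 138.00 / 0.324375 ≈ 425.43
  x_R = (0.0075·60 + 0.6525·420 + 0.1350·140) / 0.324375 = 293.40 / 0.324375 ≈ 904.51
  x_S = (0.0275·60 + 0.2300·420 + 0.4950·140) / 0.324375 = 167.55 / 0.324375 ≈ 516.53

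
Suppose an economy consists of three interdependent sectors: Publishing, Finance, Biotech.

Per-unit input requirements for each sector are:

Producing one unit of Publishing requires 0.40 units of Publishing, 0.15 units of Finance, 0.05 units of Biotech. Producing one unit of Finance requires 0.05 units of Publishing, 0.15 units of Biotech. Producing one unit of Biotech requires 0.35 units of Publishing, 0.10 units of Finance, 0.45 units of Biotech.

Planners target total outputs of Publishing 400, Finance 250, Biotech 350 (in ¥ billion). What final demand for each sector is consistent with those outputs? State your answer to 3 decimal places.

d_P = 105.000, d_F = 155.000, d_B = 135.000

I − A =
  [   0.60    -0.05    -0.35]
  [  -0.15     1.00    -0.10]
  [  -0.05    -0.15     0.55]
d = (I − A) x:
  d_P = (+0.60)·400 + (-0.05)·250 + (-0.35)·350 = 105.000
  d_F = (-0.15)·400 + (+1.00)·250 + (-0.10)·350 = 155.000
  d_B = (-0.05)·400 + (-0.15)·250 + (+0.55)·350 = 135.000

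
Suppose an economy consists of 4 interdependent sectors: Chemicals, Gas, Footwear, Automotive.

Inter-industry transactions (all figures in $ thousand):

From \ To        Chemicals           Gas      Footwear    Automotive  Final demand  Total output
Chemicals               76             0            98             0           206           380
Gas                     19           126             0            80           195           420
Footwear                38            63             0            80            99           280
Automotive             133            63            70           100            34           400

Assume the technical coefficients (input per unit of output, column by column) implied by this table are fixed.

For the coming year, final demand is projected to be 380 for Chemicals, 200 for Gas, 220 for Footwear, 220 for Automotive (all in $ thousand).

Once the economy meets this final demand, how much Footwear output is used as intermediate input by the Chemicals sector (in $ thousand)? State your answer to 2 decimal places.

Technical coefficients a_ij = z_ij / X_j:
  a_11 = 76/380 = 0.20, a_21 = 19/380 = 0.05, a_31 = 38/380 = 0.10, a_41 = 133/380 = 0.35
  a_12 = 0/420 = 0.00, a_22 = 126/420 = 0.30, a_32 = 63/420 = 0.15, a_42 = 63/420 = 0.15
  a_13 = 98/280 = 0.35, a_23 = 0/280 = 0.00, a_33 = 0/280 = 0.00, a_43 = 70/280 = 0.25
  a_14 = 0/400 = 0.00, a_24 = 80/400 = 0.20, a_34 = 80/400 = 0.20, a_44 = 100/400 = 0.25
I − A =
  [   0.80     0.00    -0.35     0.00]
  [  -0.05     0.70     0.00    -0.20]
  [  -0.10    -0.15     1.00    -0.20]
  [  -0.35    -0.15    -0.25     0.75]
Compute the cofactors C_ij = (−1)^(i+j)·(3×3 minor ij) of I−A; the adjugate is their transpose:
adj(I−A) = Cᵀ =
  [ 0.452500   0.049875   0.173250   0.059500]
  [ 0.110000   0.509250   0.077625   0.156500]
  [ 0.116125   0.114000   0.396000   0.136000]
  [ 0.271875   0.163125   0.228375   0.532875]
det(I−A) = Σ_j (I−A)_1j·C_1j = (0.80)(0.452500) + (0.00)(0.110000) + (-0.35)(0.116125) + (0.00)(0.271875) = 0.32135625
(I − A)⁻¹ = adj(I−A) / det(I−A) ≈
  [   1.4081     0.1552     0.5391     0.1852]
  [   0.3423     1.5847     0.2416     0.4870]
  [   0.3614     0.3547     1.2323     0.4232]
  [   0.8460     0.5076     0.7107     1.6582]
First solve x = (I − A)⁻¹ d = adj(I−A)·d / det(I−A); in particular x_1 = (0.452500·380 + 0.049875·200 + 0.173250·220 + 0.059500·220) / 0.32135625 = 233.13 / 0.32135625 ≈ 725.4566.
Intermediate flow from 3 to 1: z_31 = a_31 · x_1 = 0.10 × 233.13 / 0.32135625 = 23.313 / 0.32135625 ≈ 72.55.

z_31 = 72.55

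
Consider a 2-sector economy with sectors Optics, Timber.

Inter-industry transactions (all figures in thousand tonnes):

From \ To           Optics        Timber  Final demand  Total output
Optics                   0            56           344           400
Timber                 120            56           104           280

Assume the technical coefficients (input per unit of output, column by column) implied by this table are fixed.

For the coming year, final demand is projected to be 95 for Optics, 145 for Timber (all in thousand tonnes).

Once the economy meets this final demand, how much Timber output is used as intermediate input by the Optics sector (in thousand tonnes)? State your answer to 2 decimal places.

z_21 = 42.57

Technical coefficients a_ij = z_ij / X_j:
  a_11 = 0/400 = 0.00, a_21 = 120/400 = 0.30
  a_12 = 56/280 = 0.20, a_22 = 56/280 = 0.20
I − A =
  [   1.00    -0.20]
  [  -0.30     0.80]
det(I−A) = (1.00)(0.80) − (-0.20)(-0.30) = 0.7400
adj(I−A) = [[0.80, 0.20], [0.30, 1.00]]
(I − A)⁻¹ = adj(I−A) / det(I−A) ≈
  [   1.0811     0.2703]
  [   0.4054     1.3514]
First solve x = (I − A)⁻¹ d = adj(I−A)·d / det(I−A); in particular x_1 = (0.80·95 + 0.20·145) / 0.7400 = 105.00 / 0.7400 ≈ 141.8919.
Intermediate flow from 2 to 1: z_21 = a_21 · x_1 = 0.30 × 105.00 / 0.7400 = 31.50 / 0.7400 ≈ 42.57.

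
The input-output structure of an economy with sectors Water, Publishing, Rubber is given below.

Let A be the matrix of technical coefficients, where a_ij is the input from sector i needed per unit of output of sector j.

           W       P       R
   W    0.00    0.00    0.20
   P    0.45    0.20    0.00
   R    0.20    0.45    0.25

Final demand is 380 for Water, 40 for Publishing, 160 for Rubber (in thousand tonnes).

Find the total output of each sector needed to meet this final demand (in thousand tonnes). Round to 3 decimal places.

x_W = 487.583, x_P = 324.265, x_R = 537.915

I − A =
  [   1.00     0.00    -0.20]
  [  -0.45     0.80     0.00]
  [  -0.20    -0.45     0.75]
Cofactors of I−A, C_ij = (−1)^(i+j)·(minor ij) (rows/columns in the sector order above):
  C_11 = (0.80)(0.75) − (0.00)(-0.45) = 0.6000
  C_12 = −[(-0.45)(0.75) − (0.00)(-0.20)] = 0.3375
  C_13 = (-0.45)(-0.45) − (0.80)(-0.20) = 0.3625
  C_21 = −[(0.00)(0.75) − (-0.20)(-0.45)] = 0.0900
  C_22 = (1.00)(0.75) − (-0.20)(-0.20) = 0.7100
  C_23 = −[(1.00)(-0.45) − (0.00)(-0.20)] = 0.4500
  C_31 = (0.00)(0.00) − (-0.20)(0.80) = 0.1600
  C_32 = −[(1.00)(0.00) − (-0.20)(-0.45)] = 0.0900
  C_33 = (1.00)(0.80) − (0.00)(-0.45) = 0.8000
det(I−A) = Σ_j (I−A)_1j·C_1j = (1.00)(0.6000) + (0.00)(0.3375) + (-0.20)(0.3625) = 0.5275
adj(I−A) = Cᵀ =
  [ 0.6000   0.0900   0.1600]
  [ 0.3375   0.7100   0.0900]
  [ 0.3625   0.4500   0.8000]
(I − A)⁻¹ = adj(I−A) / det(I−A) ≈
  [   1.1374     0.1706     0.3033]
  [   0.6398     1.3460     0.1706]
  [   0.6872     0.8531     1.5166]
x = (I − A)⁻¹ d = adj(I−A)·d / det(I−A), with det(I−A) = 0.5275:
  x_W = (0.6000·380 + 0.0900·40 + 0.1600·160) / 0.5275 = 257.20 / 0.5275 ≈ 487.583
  x_P = (0.3375·380 + 0.7100·40 + 0.0900·160) / 0.5275 = 171.05 / 0.5275 ≈ 324.265
  x_R = (0.3625·380 + 0.4500·40 + 0.8000·160) / 0.5275 = 283.75 / 0.5275 ≈ 537.915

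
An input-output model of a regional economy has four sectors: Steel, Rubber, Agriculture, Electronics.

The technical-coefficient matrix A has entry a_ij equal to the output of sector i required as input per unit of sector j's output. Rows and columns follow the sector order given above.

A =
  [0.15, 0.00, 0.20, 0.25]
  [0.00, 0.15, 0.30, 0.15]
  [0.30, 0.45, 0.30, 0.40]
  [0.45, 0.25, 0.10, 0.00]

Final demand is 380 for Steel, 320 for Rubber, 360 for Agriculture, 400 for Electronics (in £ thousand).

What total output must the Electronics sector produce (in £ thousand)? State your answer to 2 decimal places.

x_E = 2368.00

I − A =
  [   0.85     0.00    -0.20    -0.25]
  [   0.00     0.85    -0.30    -0.15]
  [  -0.30    -0.45     0.70    -0.40]
  [  -0.45    -0.25    -0.10     1.00]
Compute the cofactors C_ij = (−1)^(i+j)·(3×3 minor ij) of I−A; the adjugate is their transpose:
adj(I−A) = Cᵀ =
  [ 0.363000   0.165000   0.202500   0.196500]
  [ 0.195750   0.378750   0.247500   0.204750]
  [ 0.427125   0.435625   0.595000   0.410125]
  [ 0.255000   0.212500   0.212500   0.340000]
det(I−A) = Σ_j (I−A)_1j·C_1j = (0.85)(0.363000) + (0.00)(0.195750) + (-0.20)(0.427125) + (-0.25)(0.255000) = 0.159375
(I − A)⁻¹ = adj(I−A) / det(I−A) ≈
  [   2.2776     1.0353     1.2706     1.2329]
  [   1.2282     2.3765     1.5529     1.2847]
  [   2.6800     2.7333     3.7333     2.5733]
  [   1.6000     1.3333     1.3333     2.1333]
x = (I − A)⁻¹ d = adj(I−A)·d / det(I−A), with det(I−A) = 0.159375:
  x_S = (0.363000·380 + 0.165000·320 + 0.202500·360 + 0.196500·400) / 0.159375 = 342.24 / 0.159375 ≈ 2147.39
  x_R = (0.195750·380 + 0.378750·320 + 0.247500·360 + 0.204750·400) / 0.159375 = 366.585 / 0.159375 ≈ 2300.14
  x_A = (0.427125·380 + 0.435625·320 + 0.595000·360 + 0.410125·400) / 0.159375 = 679.9575 / 0.159375 = 4266.40
  x_E = (0.255000·380 + 0.212500·320 + 0.212500·360 + 0.340000·400) / 0.159375 = 377.40 / 0.159375 = 2368.00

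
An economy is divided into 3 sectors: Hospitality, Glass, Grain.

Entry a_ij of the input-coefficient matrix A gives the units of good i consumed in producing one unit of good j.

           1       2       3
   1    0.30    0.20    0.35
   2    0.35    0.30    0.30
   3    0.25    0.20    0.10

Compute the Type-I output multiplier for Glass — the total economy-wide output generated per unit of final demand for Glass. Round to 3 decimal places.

m_2 = 4.176

I − A =
  [   0.70    -0.20    -0.35]
  [  -0.35     0.70    -0.30]
  [  -0.25    -0.20     0.90]
Cofactors of I−A, C_ij = (−1)^(i+j)·(minor ij) (rows/columns in the sector order above):
  C_11 = (0.70)(0.90) − (-0.30)(-0.20) = 0.5700
  C_12 = −[(-0.35)(0.90) − (-0.30)(-0.25)] = 0.3900
  C_13 = (-0.35)(-0.20) − (0.70)(-0.25) = 0.2450
  C_21 = −[(-0.20)(0.90) − (-0.35)(-0.20)] = 0.2500
  C_22 = (0.70)(0.90) − (-0.35)(-0.25) = 0.5425
  C_23 = −[(0.70)(-0.20) − (-0.20)(-0.25)] = 0.1900
  C_31 = (-0.20)(-0.30) − (-0.35)(0.70) = 0.3050
  C_32 = −[(0.70)(-0.30) − (-0.35)(-0.35)] = 0.3325
  C_33 = (0.70)(0.70) − (-0.20)(-0.35) = 0.4200
det(I−A) = Σ_j (I−A)_1j·C_1j = (0.70)(0.5700) + (-0.20)(0.3900) + (-0.35)(0.2450) = 0.23525
adj(I−A) = Cᵀ =
  [ 0.5700   0.2500   0.3050]
  [ 0.3900   0.5425   0.3325]
  [ 0.2450   0.1900   0.4200]
(I − A)⁻¹ = adj(I−A) / det(I−A) ≈
  [   2.4230     1.0627     1.2965]
  [   1.6578     2.3061     1.4134]
  [   1.0414     0.8077     1.7853]
The output multiplier for sector j is the column-j sum of the Leontief inverse (I − A)⁻¹ = adj(I−A) / det(I−A).
Column 2 of adj(I−A): (0.2500, 0.5425, 0.1900); det(I−A) = 0.23525.
m_2 = (0.2500 + 0.5425 + 0.1900) / 0.23525 = 0.9825 / 0.23525 ≈ 4.176.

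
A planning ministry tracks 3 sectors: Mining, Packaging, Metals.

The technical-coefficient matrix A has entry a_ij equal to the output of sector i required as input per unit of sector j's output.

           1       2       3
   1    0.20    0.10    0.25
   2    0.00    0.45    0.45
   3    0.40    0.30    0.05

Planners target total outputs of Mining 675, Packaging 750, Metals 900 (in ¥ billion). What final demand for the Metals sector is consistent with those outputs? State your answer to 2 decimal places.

d_3 = 360.00

I − A =
  [   0.80    -0.10    -0.25]
  [   0.00     0.55    -0.45]
  [  -0.40    -0.30     0.95]
d = (I − A) x:
  d_1 = (+0.80)·675 + (-0.10)·750 + (-0.25)·900 = 240.00
  d_2 = (+0.00)·675 + (+0.55)·750 + (-0.45)·900 = 7.50
  d_3 = (-0.40)·675 + (-0.30)·750 + (+0.95)·900 = 360.00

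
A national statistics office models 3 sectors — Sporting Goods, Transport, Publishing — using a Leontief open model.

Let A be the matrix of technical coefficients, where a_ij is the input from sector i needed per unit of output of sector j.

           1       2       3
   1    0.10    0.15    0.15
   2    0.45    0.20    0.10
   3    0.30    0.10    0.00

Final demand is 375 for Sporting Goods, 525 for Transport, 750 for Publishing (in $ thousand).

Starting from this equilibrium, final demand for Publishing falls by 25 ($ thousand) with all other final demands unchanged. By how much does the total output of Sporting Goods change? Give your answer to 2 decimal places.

I − A =
  [   0.90    -0.15    -0.15]
  [  -0.45     0.80    -0.10]
  [  -0.30    -0.10     1.00]
Cofactors of I−A, C_ij = (−1)^(i+j)·(minor ij) (rows/columns in the sector order above):
  C_11 = (0.80)(1.00) − (-0.10)(-0.10) = 0.7900
  C_12 = −[(-0.45)(1.00) − (-0.10)(-0.30)] = 0.4800
  C_13 = (-0.45)(-0.10) − (0.80)(-0.30) = 0.2850
  C_21 = −[(-0.15)(1.00) − (-0.15)(-0.10)] = 0.1650
  C_22 = (0.90)(1.00) − (-0.15)(-0.30) = 0.8550
  C_23 = −[(0.90)(-0.10) − (-0.15)(-0.30)] = 0.1350
  C_31 = (-0.15)(-0.10) − (-0.15)(0.80) = 0.1350
  C_32 = −[(0.90)(-0.10) − (-0.15)(-0.45)] = 0.1575
  C_33 = (0.90)(0.80) − (-0.15)(-0.45) = 0.6525
det(I−A) = Σ_j (I−A)_1j·C_1j = (0.90)(0.7900) + (-0.15)(0.4800) + (-0.15)(0.2850) = 0.59625
adj(I−A) = Cᵀ =
  [ 0.7900   0.1650   0.1350]
  [ 0.4800   0.8550   0.1575]
  [ 0.2850   0.1350   0.6525]
(I − A)⁻¹ = adj(I−A) / det(I−A) ≈
  [   1.3249     0.2767     0.2264]
  [   0.8050     1.4340     0.2642]
  [   0.4780     0.2264     1.0943]
Δx = (I − A)⁻¹ Δd with Δd having -25 in the Publishing component and 0 elsewhere.
So Δx_1 = L_13 · (-25), where L_13 = adj(I−A)_13 / det(I−A) = 0.1350 / 0.59625.
Δx_1 = 0.1350 × (-25) / 0.59625 = -3.375 / 0.59625 ≈ -5.66.

Δx_1 = -5.66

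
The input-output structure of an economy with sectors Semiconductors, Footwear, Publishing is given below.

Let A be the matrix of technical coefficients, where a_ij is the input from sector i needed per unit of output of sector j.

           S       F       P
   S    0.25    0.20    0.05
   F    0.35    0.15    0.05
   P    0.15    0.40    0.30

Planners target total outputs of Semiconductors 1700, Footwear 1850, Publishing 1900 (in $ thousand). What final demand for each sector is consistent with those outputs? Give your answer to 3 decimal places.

I − A =
  [   0.75    -0.20    -0.05]
  [  -0.35     0.85    -0.05]
  [  -0.15    -0.40     0.70]
d = (I − A) x:
  d_S = (+0.75)·1700 + (-0.20)·1850 + (-0.05)·1900 = 810.000
  d_F = (-0.35)·1700 + (+0.85)·1850 + (-0.05)·1900 = 882.500
  d_P = (-0.15)·1700 + (-0.40)·1850 + (+0.70)·1900 = 335.000

d_S = 810.000, d_F = 882.500, d_P = 335.000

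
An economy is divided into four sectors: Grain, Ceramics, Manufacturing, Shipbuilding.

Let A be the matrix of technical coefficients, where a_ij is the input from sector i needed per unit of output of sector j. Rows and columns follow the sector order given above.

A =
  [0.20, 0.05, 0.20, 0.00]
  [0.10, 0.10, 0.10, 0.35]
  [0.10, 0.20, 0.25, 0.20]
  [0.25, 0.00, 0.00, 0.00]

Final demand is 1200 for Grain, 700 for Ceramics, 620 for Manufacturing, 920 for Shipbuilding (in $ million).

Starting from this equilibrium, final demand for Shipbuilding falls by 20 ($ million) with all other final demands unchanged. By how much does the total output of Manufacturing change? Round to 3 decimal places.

I − A =
  [   0.80    -0.05    -0.20     0.00]
  [  -0.10     0.90    -0.10    -0.35]
  [  -0.10    -0.20     0.75    -0.20]
  [  -0.25     0.00     0.00     1.00]
Compute the cofactors C_ij = (−1)^(i+j)·(3×3 minor ij) of I−A; the adjugate is their transpose:
adj(I−A) = Cᵀ =
  [ 0.655000   0.077500   0.185000   0.064125]
  [ 0.155625   0.570000   0.117500   0.223000]
  [ 0.172500   0.167500   0.710625   0.200750]
  [ 0.163750   0.019375   0.046250   0.497750]
det(I−A) = Σ_j (I−A)_1j·C_1j = (0.80)(0.655000) + (-0.05)(0.155625) + (-0.20)(0.172500) + (0.00)(0.163750) = 0.48171875
(I − A)⁻¹ = adj(I−A) / det(I−A) ≈
  [   1.3597     0.1609     0.3840     0.1331]
  [   0.3231     1.1833     0.2439     0.4629]
  [   0.3581     0.3477     1.4752     0.4167]
  [   0.3399     0.0402     0.0960     1.0333]
Δx = (I − A)⁻¹ Δd with Δd having -20 in the Shipbuilding component and 0 elsewhere.
So Δx_M = L_MS · (-20), where L_MS = adj(I−A)_MS / det(I−A) = 0.200750 / 0.48171875.
Δx_M = 0.200750 × (-20) / 0.48171875 = -4.015 / 0.48171875 ≈ -8.335.

Δx_M = -8.335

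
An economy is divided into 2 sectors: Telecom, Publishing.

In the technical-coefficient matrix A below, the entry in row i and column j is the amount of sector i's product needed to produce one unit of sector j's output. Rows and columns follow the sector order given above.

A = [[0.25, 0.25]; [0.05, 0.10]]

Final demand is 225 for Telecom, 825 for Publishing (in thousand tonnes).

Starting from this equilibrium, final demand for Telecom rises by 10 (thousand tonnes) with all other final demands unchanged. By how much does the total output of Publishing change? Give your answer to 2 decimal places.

I − A =
  [   0.75    -0.25]
  [  -0.05     0.90]
det(I−A) = (0.75)(0.90) − (-0.25)(-0.05) = 0.6625
adj(I−A) = [[0.90, 0.25], [0.05, 0.75]]
(I − A)⁻¹ = adj(I−A) / det(I−A) ≈
  [   1.3585     0.3774]
  [   0.0755     1.1321]
Δx = (I − A)⁻¹ Δd with Δd having +10 in the Telecom component and 0 elsewhere.
So Δx_P = L_PT · (+10), where L_PT = adj(I−A)_PT / det(I−A) = 0.05 / 0.6625.
Δx_P = 0.05 × (+10) / 0.6625 = 0.50 / 0.6625 ≈ 0.75.

Δx_P = 0.75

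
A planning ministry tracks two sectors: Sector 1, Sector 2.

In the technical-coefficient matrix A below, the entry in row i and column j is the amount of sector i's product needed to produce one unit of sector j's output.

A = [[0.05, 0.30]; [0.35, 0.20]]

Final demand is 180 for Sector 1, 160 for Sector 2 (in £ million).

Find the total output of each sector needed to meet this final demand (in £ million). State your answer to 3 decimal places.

I − A =
  [   0.95    -0.30]
  [  -0.35     0.80]
det(I−A) = (0.95)(0.80) − (-0.30)(-0.35) = 0.6550
adj(I−A) = [[0.80, 0.30], [0.35, 0.95]]
(I − A)⁻¹ = adj(I−A) / det(I−A) ≈
  [   1.2214     0.4580]
  [   0.5344     1.4504]
x = (I − A)⁻¹ d = adj(I−A)·d / det(I−A), with det(I−A) = 0.6550:
  x_1 = (0.80·180 + 0.30·160) / 0.6550 = 192.00 / 0.6550 ≈ 293.130
  x_2 = (0.35·180 + 0.95·160) / 0.6550 = 215.00 / 0.6550 ≈ 328.244

x_1 = 293.130, x_2 = 328.244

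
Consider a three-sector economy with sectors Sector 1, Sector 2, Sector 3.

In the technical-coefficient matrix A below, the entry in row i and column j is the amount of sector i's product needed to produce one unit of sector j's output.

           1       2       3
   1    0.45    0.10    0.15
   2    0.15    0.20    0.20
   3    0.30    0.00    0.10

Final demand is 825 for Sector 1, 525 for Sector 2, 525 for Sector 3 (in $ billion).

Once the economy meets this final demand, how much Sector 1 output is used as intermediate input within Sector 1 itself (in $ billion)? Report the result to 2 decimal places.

z_11 = 944.60

I − A =
  [   0.55    -0.10    -0.15]
  [  -0.15     0.80    -0.20]
  [  -0.30     0.00     0.90]
Cofactors of I−A, C_ij = (−1)^(i+j)·(minor ij) (rows/columns in the sector order above):
  C_11 = (0.80)(0.90) − (-0.20)(0.00) = 0.7200
  C_12 = −[(-0.15)(0.90) − (-0.20)(-0.30)] = 0.1950
  C_13 = (-0.15)(0.00) − (0.80)(-0.30) = 0.2400
  C_21 = −[(-0.10)(0.90) − (-0.15)(0.00)] = 0.0900
  C_22 = (0.55)(0.90) − (-0.15)(-0.30) = 0.4500
  C_23 = −[(0.55)(0.00) − (-0.10)(-0.30)] = 0.0300
  C_31 = (-0.10)(-0.20) − (-0.15)(0.80) = 0.1400
  C_32 = −[(0.55)(-0.20) − (-0.15)(-0.15)] = 0.1325
  C_33 = (0.55)(0.80) − (-0.10)(-0.15) = 0.4250
det(I−A) = Σ_j (I−A)_1j·C_1j = (0.55)(0.7200) + (-0.10)(0.1950) + (-0.15)(0.2400) = 0.3405
adj(I−A) = Cᵀ =
  [ 0.7200   0.0900   0.1400]
  [ 0.1950   0.4500   0.1325]
  [ 0.2400   0.0300   0.4250]
(I − A)⁻¹ = adj(I−A) / det(I−A) ≈
  [   2.1145     0.2643     0.4112]
  [   0.5727     1.3216     0.3891]
  [   0.7048     0.0881     1.2482]
First solve x = (I − A)⁻¹ d = adj(I−A)·d / det(I−A); in particular x_1 = (0.7200·825 + 0.0900·525 + 0.1400·525) / 0.3405 = 714.75 / 0.3405 ≈ 2099.1189.
Intermediate flow from 1 to 1: z_11 = a_11 · x_1 = 0.45 × 714.75 / 0.3405 = 321.6375 / 0.3405 ≈ 944.60.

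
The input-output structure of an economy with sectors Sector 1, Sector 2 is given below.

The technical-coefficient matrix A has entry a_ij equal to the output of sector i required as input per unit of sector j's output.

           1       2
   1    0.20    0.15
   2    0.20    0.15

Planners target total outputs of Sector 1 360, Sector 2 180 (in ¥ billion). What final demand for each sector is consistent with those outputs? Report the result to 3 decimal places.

I − A =
  [   0.80    -0.15]
  [  -0.20     0.85]
d = (I − A) x:
  d_1 = (+0.80)·360 + (-0.15)·180 = 261.000
  d_2 = (-0.20)·360 + (+0.85)·180 = 81.000

d_1 = 261.000, d_2 = 81.000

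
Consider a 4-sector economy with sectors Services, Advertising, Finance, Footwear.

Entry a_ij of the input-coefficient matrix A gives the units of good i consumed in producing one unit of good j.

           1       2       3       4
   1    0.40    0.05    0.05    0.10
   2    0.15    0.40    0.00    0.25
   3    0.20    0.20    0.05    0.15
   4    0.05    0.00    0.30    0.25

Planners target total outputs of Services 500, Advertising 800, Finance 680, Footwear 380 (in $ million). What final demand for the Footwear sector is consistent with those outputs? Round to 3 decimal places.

d_4 = 56.000

I − A =
  [   0.60    -0.05    -0.05    -0.10]
  [  -0.15     0.60     0.00    -0.25]
  [  -0.20    -0.20     0.95    -0.15]
  [  -0.05     0.00    -0.30     0.75]
d = (I − A) x:
  d_1 = (+0.60)·500 + (-0.05)·800 + (-0.05)·680 + (-0.10)·380 = 188.000
  d_2 = (-0.15)·500 + (+0.60)·800 + (+0.00)·680 + (-0.25)·380 = 310.000
  d_3 = (-0.20)·500 + (-0.20)·800 + (+0.95)·680 + (-0.15)·380 = 329.000
  d_4 = (-0.05)·500 + (+0.00)·800 + (-0.30)·680 + (+0.75)·380 = 56.000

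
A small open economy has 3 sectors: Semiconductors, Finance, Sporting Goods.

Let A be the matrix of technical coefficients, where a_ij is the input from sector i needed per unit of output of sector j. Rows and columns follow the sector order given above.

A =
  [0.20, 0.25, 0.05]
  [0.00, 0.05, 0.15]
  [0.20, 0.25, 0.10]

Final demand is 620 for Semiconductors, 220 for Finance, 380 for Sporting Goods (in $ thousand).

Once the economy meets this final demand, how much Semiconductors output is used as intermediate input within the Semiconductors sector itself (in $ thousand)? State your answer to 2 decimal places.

z_11 = 185.68

I − A =
  [   0.80    -0.25    -0.05]
  [   0.00     0.95    -0.15]
  [  -0.20    -0.25     0.90]
Cofactors of I−A, C_ij = (−1)^(i+j)·(minor ij) (rows/columns in the sector order above):
  C_11 = (0.95)(0.90) − (-0.15)(-0.25) = 0.8175
  C_12 = −[(0.00)(0.90) − (-0.15)(-0.20)] = 0.0300
  C_13 = (0.00)(-0.25) − (0.95)(-0.20) = 0.1900
  C_21 = −[(-0.25)(0.90) − (-0.05)(-0.25)] = 0.2375
  C_22 = (0.80)(0.90) − (-0.05)(-0.20) = 0.7100
  C_23 = −[(0.80)(-0.25) − (-0.25)(-0.20)] = 0.2500
  C_31 = (-0.25)(-0.15) − (-0.05)(0.95) = 0.0850
  C_32 = −[(0.80)(-0.15) − (-0.05)(0.00)] = 0.1200
  C_33 = (0.80)(0.95) − (-0.25)(0.00) = 0.7600
det(I−A) = Σ_j (I−A)_1j·C_1j = (0.80)(0.8175) + (-0.25)(0.0300) + (-0.05)(0.1900) = 0.6370
adj(I−A) = Cᵀ =
  [ 0.8175   0.2375   0.0850]
  [ 0.0300   0.7100   0.1200]
  [ 0.1900   0.2500   0.7600]
(I − A)⁻¹ = adj(I−A) / det(I−A) ≈
  [   1.2834     0.3728     0.1334]
  [   0.0471     1.1146     0.1884]
  [   0.2983     0.3925     1.1931]
First solve x = (I − A)⁻¹ d = adj(I−A)·d / det(I−A); in particular x_1 = (0.8175·620 + 0.2375·220 + 0.0850·380) / 0.6370 = 591.40 / 0.6370 ≈ 928.4144.
Intermediate flow from 1 to 1: z_11 = a_11 · x_1 = 0.20 × 591.40 / 0.6370 = 118.28 / 0.6370 ≈ 185.68.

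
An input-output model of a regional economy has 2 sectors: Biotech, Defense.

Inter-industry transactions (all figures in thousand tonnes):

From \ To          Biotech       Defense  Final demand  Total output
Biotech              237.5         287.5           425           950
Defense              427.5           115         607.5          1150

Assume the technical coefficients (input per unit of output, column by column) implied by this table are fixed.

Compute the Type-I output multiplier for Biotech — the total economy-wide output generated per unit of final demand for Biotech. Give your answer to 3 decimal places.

m_B = 2.400

Technical coefficients a_ij = z_ij / X_j:
  a_BB = 237.5/950 = 0.25, a_DB = 427.5/950 = 0.45
  a_BD = 287.5/1150 = 0.25, a_DD = 115/1150 = 0.10
I − A =
  [   0.75    -0.25]
  [  -0.45     0.90]
det(I−A) = (0.75)(0.90) − (-0.25)(-0.45) = 0.5625
adj(I−A) = [[0.90, 0.25], [0.45, 0.75]]
(I − A)⁻¹ = adj(I−A) / det(I−A) ≈
  [   1.6000     0.4444]
  [   0.8000     1.3333]
The output multiplier for sector j is the column-j sum of the Leontief inverse (I − A)⁻¹ = adj(I−A) / det(I−A).
Column B of adj(I−A): (0.90, 0.45); det(I−A) = 0.5625.
m_B = (0.90 + 0.45) / 0.5625 = 1.35 / 0.5625 = 2.400.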